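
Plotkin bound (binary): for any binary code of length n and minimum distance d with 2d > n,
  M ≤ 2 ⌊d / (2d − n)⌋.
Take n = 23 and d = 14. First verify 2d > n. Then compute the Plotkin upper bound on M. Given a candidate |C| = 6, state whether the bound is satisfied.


Plotkin bound M ≤ 4; given |C| = 6 > bound (violated).

Check applicability: 2d = 28, n = 23.
2d − n = 5 > 0, so Plotkin applies.
Compute d/(2d−n) = 14/5 ≈ 2.8000.
⌊d/(2d−n)⌋ = 2.
Plotkin bound: M ≤ 2·2 = 4.
Given |C| = 6, check: VIOLATED.
This |C| is above the Plotkin bound, so no binary code with n = 23, d = 14 and 6 codewords exists.


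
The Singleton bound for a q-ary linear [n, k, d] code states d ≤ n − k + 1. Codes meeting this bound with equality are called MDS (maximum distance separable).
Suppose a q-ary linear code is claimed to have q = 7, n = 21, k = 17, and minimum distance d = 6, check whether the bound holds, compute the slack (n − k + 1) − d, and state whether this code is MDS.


Singleton RHS = n − k + 1 = 5, slack = -1, bound violated (no such code; not MDS).

Singleton bound: d ≤ n − k + 1.
Here n = 21, k = 17, so n − k + 1 = 5.
Given d = 6, check d ≤ 5: NO.
Slack = (n − k + 1) − d = -1.
The slack is negative: d = 6 exceeds n − k + 1 = 5 by 1, so the Singleton bound is violated and no linear [21, 17, 6]_7 code can exist. In particular it is not MDS (MDS requires d = n − k + 1 exactly).
Description: the claimed parameters are [21, 17, 6]_7; such a code would be impossible (violates the Singleton bound).


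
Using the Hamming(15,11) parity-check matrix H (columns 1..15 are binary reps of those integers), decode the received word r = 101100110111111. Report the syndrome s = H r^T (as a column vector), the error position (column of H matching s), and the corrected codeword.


s = (1, 0, 0, 0)^T, error position = 8, corrected codeword c = 101100100111111

Compute s = H r^T mod 2 one row at a time:
  s_1 = 1 + 0 + 1 + 1 + 1 + 1 + 1 + 1 = 7 ≡ 1 (mod 2).
  s_2 = 1 + 0 + 0 + 1 + 1 + 1 + 1 + 1 = 6 ≡ 0 (mod 2).
  s_3 = 0 + 1 + 0 + 1 + 1 + 1 + 1 + 1 = 6 ≡ 0 (mod 2).
  s_4 = 1 + 1 + 0 + 1 + 0 + 1 + 1 + 1 = 6 ≡ 0 (mod 2).
s = (1, 0, 0, 0)^T — this equals column 8 of H (binary 1000), so error is at position 8.
Correct: flip bit 8 of r = 101100110111111 to get c = 101100100111111.


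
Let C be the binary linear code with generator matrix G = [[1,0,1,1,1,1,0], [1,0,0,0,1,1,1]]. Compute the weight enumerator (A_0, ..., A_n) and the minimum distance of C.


Weight distribution: A_0 = 1, A_3 = 1, A_4 = 1, A_5 = 1. Minimum distance d = 3.

Enumerate all 2^2 = 4 messages m ∈ F_2^2.
For each, compute codeword c = mG in F_2^7, then tally its weight.
  m = 00 → c = 0000000, weight = 0.
  m = 10 → c = 1011110, weight = 5.
  m = 01 → c = 1000111, weight = 4.
  m = 11 → c = 0011001, weight = 3.
Tally weights:
  weight 0: 1 codewords.
  weight 3: 1 codewords.
  weight 4: 1 codewords.
  weight 5: 1 codewords.
Minimum distance d = smallest w > 0 with A_w > 0 = 3.
Sanity: Σ A_w = 4 = 2^2 = 4 ✓.


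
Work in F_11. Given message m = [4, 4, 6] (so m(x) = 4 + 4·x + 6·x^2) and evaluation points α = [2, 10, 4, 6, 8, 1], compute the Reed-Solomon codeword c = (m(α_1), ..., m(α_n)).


c = [3, 6, 6, 2, 2, 3]

Message polynomial: m(x) = 4 + 4·x + 6·x^2 (mod 11).
For each evaluation point α_i, compute m(α_i) mod 11:
  α_1 = 2: Horner steps 6 → 5 → 3, so m(2) = 3.
  α_2 = 10: Horner steps 6 → 9 → 6, so m(10) = 6.
  α_3 = 4: Horner steps 6 → 6 → 6, so m(4) = 6.
  α_4 = 6: Horner steps 6 → 7 → 2, so m(6) = 2.
  α_5 = 8: Horner steps 6 → 8 → 2, so m(8) = 2.
  α_6 = 1: Horner steps 6 → 10 → 3, so m(1) = 3.
Codeword c = [3, 6, 6, 2, 2, 3] ∈ F_11^6.


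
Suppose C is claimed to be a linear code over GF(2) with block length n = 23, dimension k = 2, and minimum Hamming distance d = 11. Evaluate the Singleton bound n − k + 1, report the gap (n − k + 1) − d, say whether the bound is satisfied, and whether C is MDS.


Singleton RHS = n − k + 1 = 22, slack = 11, bound satisfied, not MDS.

Singleton bound: d ≤ n − k + 1.
Here n = 23, k = 2, so n − k + 1 = 22.
Given d = 11, check d ≤ 22: YES.
Slack = (n − k + 1) − d = 11.
The code is NOT MDS (slack = 11 > 0).
Description: the claimed parameters are [23, 2, 11]_2; such a code would be non-MDS.


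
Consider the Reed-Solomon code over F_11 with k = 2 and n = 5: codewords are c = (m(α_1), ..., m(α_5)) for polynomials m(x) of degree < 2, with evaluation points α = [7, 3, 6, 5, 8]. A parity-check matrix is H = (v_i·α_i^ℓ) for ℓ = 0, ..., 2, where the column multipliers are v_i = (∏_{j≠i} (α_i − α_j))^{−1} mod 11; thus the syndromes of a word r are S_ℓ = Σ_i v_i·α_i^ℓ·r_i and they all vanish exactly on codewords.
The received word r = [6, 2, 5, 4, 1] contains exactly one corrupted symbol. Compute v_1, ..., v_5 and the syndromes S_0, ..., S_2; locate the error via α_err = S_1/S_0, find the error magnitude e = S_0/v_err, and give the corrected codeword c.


S = (2, 5, 7), error at position 5, error magnitude e = 5, c = [6, 2, 5, 4, 7].

Step 1: column multipliers v_i = (∏_{j≠i}(α_i − α_j))^{−1} mod 11.
  i = 1 (α = 7): (7−3)(7−6)(7−5)(7−8) = 4·1·2·(−1) = −8 ≡ 3, so v_1 = 3^{−1} = 4 (mod 11).
  i = 2 (α = 3): (3−7)(3−6)(3−5)(3−8) = (−4)·(−3)·(−2)·(−5) = 120 ≡ 10, so v_2 = 10^{−1} = 10 (mod 11).
  i = 3 (α = 6): (6−7)(6−3)(6−5)(6−8) = (−1)·3·1·(−2) = 6 ≡ 6, so v_3 = 6^{−1} = 2 (mod 11).
  i = 4 (α = 5): (5−7)(5−3)(5−6)(5−8) = (−2)·2·(−1)·(−3) = −12 ≡ 10, so v_4 = 10^{−1} = 10 (mod 11).
  i = 5 (α = 8): (8−7)(8−3)(8−6)(8−5) = 1·5·2·3 = 30 ≡ 8, so v_5 = 8^{−1} = 7 (mod 11).
  v = [4, 10, 2, 10, 7].
Step 2: syndromes of r = [6, 2, 5, 4, 1] (all sums mod 11).
  S_0 = Σ v_i r_i = 4·6 + 10·2 + 2·5 + 10·4 + 7·1 = 101 ≡ 2.
  S_1 = Σ v_i α_i r_i = 4·7·6 + 10·3·2 + 2·6·5 + 10·5·4 + 7·8·1 = 544 ≡ 5.
  α_i^2 mod 11 = [5, 9, 3, 3, 9].
  S_2 = Σ v_i α_i^2 r_i = 4·5·6 + 10·9·2 + 2·3·5 + 10·3·4 + 7·9·1 = 513 ≡ 7.
  S = (2, 5, 7) ≠ 0, so r is not a codeword (an error is present).
Step 3: locate the error. For a single error e at position i, S_ℓ = v_i·e·α_i^ℓ, so α_err = S_1/S_0.
  S_0^{−1} = 2^{−1} = 6 (mod 11), so α_err = 5·6 = 30 ≡ 8 = α_5. Error position i = 5.
  Consistency check: S_2/S_1 = 7·9 = 63 ≡ 8 = α_err ✓ (single-error assumption holds).
Step 4: error magnitude e = S_0/v_5 = S_0·∏_{j≠5}(α_5 − α_j) = 2·8 = 16 ≡ 5 (mod 11).
Step 5: correct position 5: c_5 = r_5 − e = 1 − 5 ≡ 7 (mod 11). Hence c = [6, 2, 5, 4, 7].
  Check: interpolating c through the α_i gives m(x) = 10 + 1·x (degree < 2) with m(α_i) = c_i for every i, so c is indeed a codeword.


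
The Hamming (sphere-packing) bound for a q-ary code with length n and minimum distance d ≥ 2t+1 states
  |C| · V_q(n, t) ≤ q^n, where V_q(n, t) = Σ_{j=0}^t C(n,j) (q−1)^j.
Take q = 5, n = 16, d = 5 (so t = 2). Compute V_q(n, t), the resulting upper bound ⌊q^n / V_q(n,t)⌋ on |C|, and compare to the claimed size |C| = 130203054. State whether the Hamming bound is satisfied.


V_q(n, t) = 1985, q^n = 152587890625, Hamming bound = 76870473, |C| = 130203054 > bound (violated).

Step 1: Compute V_q(n, t) = Σ_{j=0}^2 C(n, j) (q−1)^j.
  j = 0: C(16,0)·(4)^0 = 1·1 = 1.
  j = 1: C(16,1)·(4)^1 = 16·4 = 64.
  j = 2: C(16,2)·(4)^2 = 120·16 = 1920.
  V_q(n, t) = 1 + 64 + 1920 = 1985.
Step 2: q^n = 5^16 = 152587890625.
Step 3: Hamming bound ⌊q^n / V_q(n,t)⌋ = ⌊152587890625/1985⌋ = 76870473.
Step 4: Compare |C| = 130203054 to 76870473: violated.
The claimed |C| lies above the Hamming bound, so no 5-ary code of length 16 with d ≥ 5 can have 130203054 codewords.


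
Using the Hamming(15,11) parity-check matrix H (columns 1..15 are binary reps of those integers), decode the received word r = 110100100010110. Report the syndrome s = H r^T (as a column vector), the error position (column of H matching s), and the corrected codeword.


s = (1, 0, 0, 0)^T, error position = 8, corrected codeword c = 110100110010110

Compute s = H r^T mod 2 one row at a time:
  s_1 = 0 + 0 + 0 + 1 + 0 + 1 + 1 + 0 = 3 ≡ 1 (mod 2).
  s_2 = 1 + 0 + 0 + 1 + 0 + 1 + 1 + 0 = 4 ≡ 0 (mod 2).
  s_3 = 1 + 0 + 0 + 1 + 0 + 1 + 1 + 0 = 4 ≡ 0 (mod 2).
  s_4 = 1 + 0 + 0 + 1 + 0 + 1 + 1 + 0 = 4 ≡ 0 (mod 2).
s = (1, 0, 0, 0)^T — this equals column 8 of H (binary 1000), so error is at position 8.
Correct: flip bit 8 of r = 110100100010110 to get c = 110100110010110.


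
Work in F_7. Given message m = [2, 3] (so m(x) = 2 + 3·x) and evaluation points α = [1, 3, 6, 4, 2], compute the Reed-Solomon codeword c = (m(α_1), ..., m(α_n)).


c = [5, 4, 6, 0, 1]

Message polynomial: m(x) = 2 + 3·x (mod 7).
For each evaluation point α_i, compute m(α_i) mod 7:
  α_1 = 1: Horner steps 3 → 5, so m(1) = 5.
  α_2 = 3: Horner steps 3 → 4, so m(3) = 4.
  α_3 = 6: Horner steps 3 → 6, so m(6) = 6.
  α_4 = 4: Horner steps 3 → 0, so m(4) = 0.
  α_5 = 2: Horner steps 3 → 1, so m(2) = 1.
Codeword c = [5, 4, 6, 0, 1] ∈ F_7^5.


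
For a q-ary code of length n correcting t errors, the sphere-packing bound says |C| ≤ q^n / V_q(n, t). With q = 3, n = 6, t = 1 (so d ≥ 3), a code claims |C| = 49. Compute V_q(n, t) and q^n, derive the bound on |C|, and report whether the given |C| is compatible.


V_q(n, t) = 13, q^n = 729, Hamming bound = 56, |C| = 49 ≤ bound (satisfied).

Step 1: Compute V_q(n, t) = Σ_{j=0}^1 C(n, j) (q−1)^j.
  j = 0: C(6,0)·(2)^0 = 1·1 = 1.
  j = 1: C(6,1)·(2)^1 = 6·2 = 12.
  V_q(n, t) = 1 + 12 = 13.
Step 2: q^n = 3^6 = 729.
Step 3: Hamming bound ⌊q^n / V_q(n,t)⌋ = ⌊729/13⌋ = 56.
Step 4: Compare |C| = 49 to 56: satisfied.
The claimed |C| lies below the Hamming bound.


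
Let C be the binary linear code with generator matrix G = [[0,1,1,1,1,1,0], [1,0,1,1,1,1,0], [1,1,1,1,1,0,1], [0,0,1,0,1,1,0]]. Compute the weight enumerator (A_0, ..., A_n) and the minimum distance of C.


Weight distribution: A_0 = 1, A_2 = 3, A_3 = 4, A_4 = 3, A_5 = 4, A_6 = 1. Minimum distance d = 2.

Enumerate all 2^4 = 16 messages m ∈ F_2^4.
For each, compute codeword c = mG in F_2^7, then tally its weight.
  m = 0000 → c = 0000000, weight = 0.
  m = 1000 → c = 0111110, weight = 5.
  m = 0100 → c = 1011110, weight = 5.
  m = 1100 → c = 1100000, weight = 2.
  m = 0010 → c = 1111101, weight = 6.
  m = 1010 → c = 1000011, weight = 3.
  m = 0110 → c = 0100011, weight = 3.
  m = 1110 → c = 0011101, weight = 4.
  m = 0001 → c = 0010110, weight = 3.
  m = 1001 → c = 0101000, weight = 2.
  m = 0101 → c = 1001000, weight = 2.
  m = 1101 → c = 1110110, weight = 5.
  m = 0011 → c = 1101011, weight = 5.
  m = 1011 → c = 1010101, weight = 4.
  m = 0111 → c = 0110101, weight = 4.
  m = 1111 → c = 0001011, weight = 3.
Tally weights:
  weight 0: 1 codewords.
  weight 2: 3 codewords.
  weight 3: 4 codewords.
  weight 4: 3 codewords.
  weight 5: 4 codewords.
  weight 6: 1 codewords.
Minimum distance d = smallest w > 0 with A_w > 0 = 2.
Sanity: Σ A_w = 16 = 2^4 = 16 ✓.


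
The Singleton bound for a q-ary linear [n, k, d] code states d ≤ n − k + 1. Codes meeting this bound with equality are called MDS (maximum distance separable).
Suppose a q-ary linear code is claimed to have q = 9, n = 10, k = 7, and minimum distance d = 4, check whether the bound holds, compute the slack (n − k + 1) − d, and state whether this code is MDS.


Singleton RHS = n − k + 1 = 4, slack = 0, bound satisfied, MDS.

Singleton bound: d ≤ n − k + 1.
Here n = 10, k = 7, so n − k + 1 = 4.
Given d = 4, check d ≤ 4: YES.
Slack = (n − k + 1) − d = 0.
The code is MDS (slack = 0).
Description: the claimed parameters are [10, 7, 4]_9; such a code would be MDS (meets Singleton bound).


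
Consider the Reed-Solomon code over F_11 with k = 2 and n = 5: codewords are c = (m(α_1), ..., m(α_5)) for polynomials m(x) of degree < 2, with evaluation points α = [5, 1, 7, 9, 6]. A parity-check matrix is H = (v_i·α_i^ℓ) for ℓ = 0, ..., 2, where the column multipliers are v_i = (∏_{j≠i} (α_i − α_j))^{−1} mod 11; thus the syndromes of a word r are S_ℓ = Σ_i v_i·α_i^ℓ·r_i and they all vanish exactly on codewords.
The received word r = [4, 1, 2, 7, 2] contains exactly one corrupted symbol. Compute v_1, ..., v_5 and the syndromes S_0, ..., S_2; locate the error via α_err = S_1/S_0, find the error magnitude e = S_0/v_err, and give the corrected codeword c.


S = (10, 4, 6), error at position 3, error magnitude e = 2, c = [4, 1, 0, 7, 2].

Step 1: column multipliers v_i = (∏_{j≠i}(α_i − α_j))^{−1} mod 11.
  i = 1 (α = 5): (5−1)(5−7)(5−9)(5−6) = 4·(−2)·(−4)·(−1) = −32 ≡ 1, so v_1 = 1^{−1} = 1 (mod 11).
  i = 2 (α = 1): (1−5)(1−7)(1−9)(1−6) = (−4)·(−6)·(−8)·(−5) = 960 ≡ 3, so v_2 = 3^{−1} = 4 (mod 11).
  i = 3 (α = 7): (7−5)(7−1)(7−9)(7−6) = 2·6·(−2)·1 = −24 ≡ 9, so v_3 = 9^{−1} = 5 (mod 11).
  i = 4 (α = 9): (9−5)(9−1)(9−7)(9−6) = 4·8·2·3 = 192 ≡ 5, so v_4 = 5^{−1} = 9 (mod 11).
  i = 5 (α = 6): (6−5)(6−1)(6−7)(6−9) = 1·5·(−1)·(−3) = 15 ≡ 4, so v_5 = 4^{−1} = 3 (mod 11).
  v = [1, 4, 5, 9, 3].
Step 2: syndromes of r = [4, 1, 2, 7, 2] (all sums mod 11).
  S_0 = Σ v_i r_i = 1·4 + 4·1 + 5·2 + 9·7 + 3·2 = 87 ≡ 10.
  S_1 = Σ v_i α_i r_i = 1·5·4 + 4·1·1 + 5·7·2 + 9·9·7 + 3·6·2 = 697 ≡ 4.
  α_i^2 mod 11 = [3, 1, 5, 4, 3].
  S_2 = Σ v_i α_i^2 r_i = 1·3·4 + 4·1·1 + 5·5·2 + 9·4·7 + 3·3·2 = 336 ≡ 6.
  S = (10, 4, 6) ≠ 0, so r is not a codeword (an error is present).
Step 3: locate the error. For a single error e at position i, S_ℓ = v_i·e·α_i^ℓ, so α_err = S_1/S_0.
  S_0^{−1} = 10^{−1} = 10 (mod 11), so α_err = 4·10 = 40 ≡ 7 = α_3. Error position i = 3.
  Consistency check: S_2/S_1 = 6·3 = 18 ≡ 7 = α_err ✓ (single-error assumption holds).
Step 4: error magnitude e = S_0/v_3 = S_0·∏_{j≠3}(α_3 − α_j) = 10·9 = 90 ≡ 2 (mod 11).
Step 5: correct position 3: c_3 = r_3 − e = 2 − 2 ≡ 0 (mod 11). Hence c = [4, 1, 0, 7, 2].
  Check: interpolating c through the α_i gives m(x) = 3 + 9·x (degree < 2) with m(α_i) = c_i for every i, so c is indeed a codeword.


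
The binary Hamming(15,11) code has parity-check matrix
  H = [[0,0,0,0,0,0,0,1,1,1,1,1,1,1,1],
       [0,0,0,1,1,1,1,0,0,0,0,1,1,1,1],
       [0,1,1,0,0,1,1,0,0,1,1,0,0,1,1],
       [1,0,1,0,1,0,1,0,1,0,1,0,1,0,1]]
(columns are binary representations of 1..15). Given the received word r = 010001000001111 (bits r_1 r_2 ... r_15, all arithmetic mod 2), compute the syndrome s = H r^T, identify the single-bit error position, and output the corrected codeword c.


s = (0, 1, 0, 0)^T, error position = 4, corrected codeword c = 010101000001111

Compute s = H r^T mod 2 one row at a time:
  s_1 = 0 + 0 + 0 + 0 + 1 + 1 + 1 + 1 = 4 ≡ 0 (mod 2).
  s_2 = 0 + 0 + 1 + 0 + 1 + 1 + 1 + 1 = 5 ≡ 1 (mod 2).
  s_3 = 1 + 0 + 1 + 0 + 0 + 0 + 1 + 1 = 4 ≡ 0 (mod 2).
  s_4 = 0 + 0 + 0 + 0 + 0 + 0 + 1 + 1 = 2 ≡ 0 (mod 2).
s = (0, 1, 0, 0)^T — this equals column 4 of H (binary 0100), so error is at position 4.
Correct: flip bit 4 of r = 010001000001111 to get c = 010101000001111.


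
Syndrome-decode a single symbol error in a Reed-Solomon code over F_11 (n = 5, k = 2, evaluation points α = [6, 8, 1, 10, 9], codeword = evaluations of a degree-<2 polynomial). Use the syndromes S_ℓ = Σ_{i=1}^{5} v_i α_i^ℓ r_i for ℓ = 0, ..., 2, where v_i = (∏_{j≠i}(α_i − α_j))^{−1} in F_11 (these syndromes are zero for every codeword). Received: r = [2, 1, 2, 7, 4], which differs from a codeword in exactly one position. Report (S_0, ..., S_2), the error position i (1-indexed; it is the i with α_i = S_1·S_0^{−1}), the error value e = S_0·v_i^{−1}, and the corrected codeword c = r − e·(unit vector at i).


S = (7, 9, 10), error at position 1, error magnitude e = 7, c = [6, 1, 2, 7, 4].

Step 1: column multipliers v_i = (∏_{j≠i}(α_i − α_j))^{−1} mod 11.
  i = 1 (α = 6): (6−8)(6−1)(6−10)(6−9) = (−2)·5·(−4)·(−3) = −120 ≡ 1, so v_1 = 1^{−1} = 1 (mod 11).
  i = 2 (α = 8): (8−6)(8−1)(8−10)(8−9) = 2·7·(−2)·(−1) = 28 ≡ 6, so v_2 = 6^{−1} = 2 (mod 11).
  i = 3 (α = 1): (1−6)(1−8)(1−10)(1−9) = (−5)·(−7)·(−9)·(−8) = 2520 ≡ 1, so v_3 = 1^{−1} = 1 (mod 11).
  i = 4 (α = 10): (10−6)(10−8)(10−1)(10−9) = 4·2·9·1 = 72 ≡ 6, so v_4 = 6^{−1} = 2 (mod 11).
  i = 5 (α = 9): (9−6)(9−8)(9−1)(9−10) = 3·1·8·(−1) = −24 ≡ 9, so v_5 = 9^{−1} = 5 (mod 11).
  v = [1, 2, 1, 2, 5].
Step 2: syndromes of r = [2, 1, 2, 7, 4] (all sums mod 11).
  S_0 = Σ v_i r_i = 1·2 + 2·1 + 1·2 + 2·7 + 5·4 = 40 ≡ 7.
  S_1 = Σ v_i α_i r_i = 1·6·2 + 2·8·1 + 1·1·2 + 2·10·7 + 5·9·4 = 350 ≡ 9.
  α_i^2 mod 11 = [3, 9, 1, 1, 4].
  S_2 = Σ v_i α_i^2 r_i = 1·3·2 + 2·9·1 + 1·1·2 + 2·1·7 + 5·4·4 = 120 ≡ 10.
  S = (7, 9, 10) ≠ 0, so r is not a codeword (an error is present).
Step 3: locate the error. For a single error e at position i, S_ℓ = v_i·e·α_i^ℓ, so α_err = S_1/S_0.
  S_0^{−1} = 7^{−1} = 8 (mod 11), so α_err = 9·8 = 72 ≡ 6 = α_1. Error position i = 1.
  Consistency check: S_2/S_1 = 10·5 = 50 ≡ 6 = α_err ✓ (single-error assumption holds).
Step 4: error magnitude e = S_0/v_1 = S_0·∏_{j≠1}(α_1 − α_j) = 7·1 = 7 ≡ 7 (mod 11).
Step 5: correct position 1: c_1 = r_1 − e = 2 − 7 ≡ 6 (mod 11). Hence c = [6, 1, 2, 7, 4].
  Check: interpolating c through the α_i gives m(x) = 10 + 3·x (degree < 2) with m(α_i) = c_i for every i, so c is indeed a codeword.


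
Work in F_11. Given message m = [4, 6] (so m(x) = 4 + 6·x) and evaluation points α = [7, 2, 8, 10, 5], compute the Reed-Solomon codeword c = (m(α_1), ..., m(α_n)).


c = [2, 5, 8, 9, 1]

Message polynomial: m(x) = 4 + 6·x (mod 11).
For each evaluation point α_i, compute m(α_i) mod 11:
  α_1 = 7: Horner steps 6 → 2, so m(7) = 2.
  α_2 = 2: Horner steps 6 → 5, so m(2) = 5.
  α_3 = 8: Horner steps 6 → 8, so m(8) = 8.
  α_4 = 10: Horner steps 6 → 9, so m(10) = 9.
  α_5 = 5: Horner steps 6 → 1, so m(5) = 1.
Codeword c = [2, 5, 8, 9, 1] ∈ F_11^5.


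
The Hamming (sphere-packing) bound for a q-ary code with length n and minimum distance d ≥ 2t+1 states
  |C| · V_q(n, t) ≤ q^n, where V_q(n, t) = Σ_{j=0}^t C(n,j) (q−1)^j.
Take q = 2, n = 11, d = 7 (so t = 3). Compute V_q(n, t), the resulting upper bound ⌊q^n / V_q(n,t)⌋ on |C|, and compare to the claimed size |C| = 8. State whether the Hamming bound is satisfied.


V_q(n, t) = 232, q^n = 2048, Hamming bound = 8, |C| = 8 ≤ bound (satisfied).

Step 1: Compute V_q(n, t) = Σ_{j=0}^3 C(n, j) (q−1)^j.
  j = 0: C(11,0)·(1)^0 = 1·1 = 1.
  j = 1: C(11,1)·(1)^1 = 11·1 = 11.
  j = 2: C(11,2)·(1)^2 = 55·1 = 55.
  j = 3: C(11,3)·(1)^3 = 165·1 = 165.
  V_q(n, t) = 1 + 11 + 55 + 165 = 232.
Step 2: q^n = 2^11 = 2048.
Step 3: Hamming bound ⌊q^n / V_q(n,t)⌋ = ⌊2048/232⌋ = 8.
Step 4: Compare |C| = 8 to 8: satisfied.
The claimed |C| lies at the Hamming bound (tight).


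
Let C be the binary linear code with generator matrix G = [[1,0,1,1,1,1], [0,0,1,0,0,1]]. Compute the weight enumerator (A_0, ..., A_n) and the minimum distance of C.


Weight distribution: A_0 = 1, A_2 = 1, A_3 = 1, A_5 = 1. Minimum distance d = 2.

Enumerate all 2^2 = 4 messages m ∈ F_2^2.
For each, compute codeword c = mG in F_2^6, then tally its weight.
  m = 00 → c = 000000, weight = 0.
  m = 10 → c = 101111, weight = 5.
  m = 01 → c = 001001, weight = 2.
  m = 11 → c = 100110, weight = 3.
Tally weights:
  weight 0: 1 codewords.
  weight 2: 1 codewords.
  weight 3: 1 codewords.
  weight 5: 1 codewords.
Minimum distance d = smallest w > 0 with A_w > 0 = 2.
Sanity: Σ A_w = 4 = 2^2 = 4 ✓.


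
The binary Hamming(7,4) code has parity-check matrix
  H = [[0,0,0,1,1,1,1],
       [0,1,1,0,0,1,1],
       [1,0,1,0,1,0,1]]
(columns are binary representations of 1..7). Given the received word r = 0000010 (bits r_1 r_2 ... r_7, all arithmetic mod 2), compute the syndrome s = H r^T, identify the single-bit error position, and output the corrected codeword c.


s = (1, 1, 0)^T, error position = 6, corrected codeword c = 0000000

Compute s = H r^T mod 2 one row at a time:
  s_1 = 0 + 0 + 1 + 0 = 1 ≡ 1 (mod 2).
  s_2 = 0 + 0 + 1 + 0 = 1 ≡ 1 (mod 2).
  s_3 = 0 + 0 + 0 + 0 = 0 ≡ 0 (mod 2).
s = (1, 1, 0)^T — this equals column 6 of H (binary 110), so error is at position 6.
Correct: flip bit 6 of r = 0000010 to get c = 0000000.


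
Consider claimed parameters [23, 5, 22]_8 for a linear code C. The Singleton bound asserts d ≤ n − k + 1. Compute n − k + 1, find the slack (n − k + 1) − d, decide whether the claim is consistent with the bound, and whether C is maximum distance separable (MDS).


Singleton RHS = n − k + 1 = 19, slack = -3, bound violated (no such code; not MDS).

Singleton bound: d ≤ n − k + 1.
Here n = 23, k = 5, so n − k + 1 = 19.
Given d = 22, check d ≤ 19: NO.
Slack = (n − k + 1) − d = -3.
The slack is negative: d = 22 exceeds n − k + 1 = 19 by 3, so the Singleton bound is violated and no linear [23, 5, 22]_8 code can exist. In particular it is not MDS (MDS requires d = n − k + 1 exactly).
Description: the claimed parameters are [23, 5, 22]_8; such a code would be impossible (violates the Singleton bound).


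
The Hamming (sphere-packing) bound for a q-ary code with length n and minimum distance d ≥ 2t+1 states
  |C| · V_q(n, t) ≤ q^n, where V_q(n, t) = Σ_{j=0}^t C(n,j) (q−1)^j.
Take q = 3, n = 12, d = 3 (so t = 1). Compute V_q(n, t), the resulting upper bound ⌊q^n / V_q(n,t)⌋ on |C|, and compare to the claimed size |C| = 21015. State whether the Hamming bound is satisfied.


V_q(n, t) = 25, q^n = 531441, Hamming bound = 21257, |C| = 21015 ≤ bound (satisfied).

Step 1: Compute V_q(n, t) = Σ_{j=0}^1 C(n, j) (q−1)^j.
  j = 0: C(12,0)·(2)^0 = 1·1 = 1.
  j = 1: C(12,1)·(2)^1 = 12·2 = 24.
  V_q(n, t) = 1 + 24 = 25.
Step 2: q^n = 3^12 = 531441.
Step 3: Hamming bound ⌊q^n / V_q(n,t)⌋ = ⌊531441/25⌋ = 21257.
Step 4: Compare |C| = 21015 to 21257: satisfied.
The claimed |C| lies below the Hamming bound.


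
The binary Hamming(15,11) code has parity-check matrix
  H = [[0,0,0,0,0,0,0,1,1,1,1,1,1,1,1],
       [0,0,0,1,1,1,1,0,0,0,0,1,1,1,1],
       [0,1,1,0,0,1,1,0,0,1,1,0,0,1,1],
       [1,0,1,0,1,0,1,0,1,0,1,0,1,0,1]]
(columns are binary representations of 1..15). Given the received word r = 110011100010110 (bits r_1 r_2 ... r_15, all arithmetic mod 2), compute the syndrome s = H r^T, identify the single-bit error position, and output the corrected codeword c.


s = (1, 1, 1, 1)^T, error position = 15, corrected codeword c = 110011100010111

Compute s = H r^T mod 2 one row at a time:
  s_1 = 0 + 0 + 0 + 1 + 0 + 1 + 1 + 0 = 3 ≡ 1 (mod 2).
  s_2 = 0 + 1 + 1 + 1 + 0 + 1 + 1 + 0 = 5 ≡ 1 (mod 2).
  s_3 = 1 + 0 + 1 + 1 + 0 + 1 + 1 + 0 = 5 ≡ 1 (mod 2).
  s_4 = 1 + 0 + 1 + 1 + 0 + 1 + 1 + 0 = 5 ≡ 1 (mod 2).
s = (1, 1, 1, 1)^T — this equals column 15 of H (binary 1111), so error is at position 15.
Correct: flip bit 15 of r = 110011100010110 to get c = 110011100010111.


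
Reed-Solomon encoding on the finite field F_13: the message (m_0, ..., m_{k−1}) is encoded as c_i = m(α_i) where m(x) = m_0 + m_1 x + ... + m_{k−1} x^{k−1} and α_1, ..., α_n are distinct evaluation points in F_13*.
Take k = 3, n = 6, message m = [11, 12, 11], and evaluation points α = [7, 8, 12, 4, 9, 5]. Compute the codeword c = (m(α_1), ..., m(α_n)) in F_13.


c = [10, 5, 10, 1, 9, 8]

Message polynomial: m(x) = 11 + 12·x + 11·x^2 (mod 13).
For each evaluation point α_i, compute m(α_i) mod 13:
  α_1 = 7: Horner steps 11 → 11 → 10, so m(7) = 10.
  α_2 = 8: Horner steps 11 → 9 → 5, so m(8) = 5.
  α_3 = 12: Horner steps 11 → 1 → 10, so m(12) = 10.
  α_4 = 4: Horner steps 11 → 4 → 1, so m(4) = 1.
  α_5 = 9: Horner steps 11 → 7 → 9, so m(9) = 9.
  α_6 = 5: Horner steps 11 → 2 → 8, so m(5) = 8.
Codeword c = [10, 5, 10, 1, 9, 8] ∈ F_13^6.


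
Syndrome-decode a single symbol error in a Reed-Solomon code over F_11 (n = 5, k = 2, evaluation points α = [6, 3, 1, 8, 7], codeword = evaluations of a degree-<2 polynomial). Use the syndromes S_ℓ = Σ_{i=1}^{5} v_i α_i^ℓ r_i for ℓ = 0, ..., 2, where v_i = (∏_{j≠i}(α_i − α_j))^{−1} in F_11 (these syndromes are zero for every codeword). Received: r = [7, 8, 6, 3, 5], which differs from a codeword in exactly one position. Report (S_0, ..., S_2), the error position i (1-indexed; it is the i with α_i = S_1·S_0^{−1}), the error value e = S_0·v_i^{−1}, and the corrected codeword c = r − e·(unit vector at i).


S = (6, 7, 10), error at position 2, error magnitude e = 6, c = [7, 2, 6, 3, 5].

Step 1: column multipliers v_i = (∏_{j≠i}(α_i − α_j))^{−1} mod 11.
  i = 1 (α = 6): (6−3)(6−1)(6−8)(6−7) = 3·5·(−2)·(−1) = 30 ≡ 8, so v_1 = 8^{−1} = 7 (mod 11).
  i = 2 (α = 3): (3−6)(3−1)(3−8)(3−7) = (−3)·2·(−5)·(−4) = −120 ≡ 1, so v_2 = 1^{−1} = 1 (mod 11).
  i = 3 (α = 1): (1−6)(1−3)(1−8)(1−7) = (−5)·(−2)·(−7)·(−6) = 420 ≡ 2, so v_3 = 2^{−1} = 6 (mod 11).
  i = 4 (α = 8): (8−6)(8−3)(8−1)(8−7) = 2·5·7·1 = 70 ≡ 4, so v_4 = 4^{−1} = 3 (mod 11).
  i = 5 (α = 7): (7−6)(7−3)(7−1)(7−8) = 1·4·6·(−1) = −24 ≡ 9, so v_5 = 9^{−1} = 5 (mod 11).
  v = [7, 1, 6, 3, 5].
Step 2: syndromes of r = [7, 8, 6, 3, 5] (all sums mod 11).
  S_0 = Σ v_i r_i = 7·7 + 1·8 + 6·6 + 3·3 + 5·5 = 127 ≡ 6.
  S_1 = Σ v_i α_i r_i = 7·6·7 + 1·3·8 + 6·1·6 + 3·8·3 + 5·7·5 = 601 ≡ 7.
  α_i^2 mod 11 = [3, 9, 1, 9, 5].
  S_2 = Σ v_i α_i^2 r_i = 7·3·7 + 1·9·8 + 6·1·6 + 3·9·3 + 5·5·5 = 461 ≡ 10.
  S = (6, 7, 10) ≠ 0, so r is not a codeword (an error is present).
Step 3: locate the error. For a single error e at position i, S_ℓ = v_i·e·α_i^ℓ, so α_err = S_1/S_0.
  S_0^{−1} = 6^{−1} = 2 (mod 11), so α_err = 7·2 = 14 ≡ 3 = α_2. Error position i = 2.
  Consistency check: S_2/S_1 = 10·8 = 80 ≡ 3 = α_err ✓ (single-error assumption holds).
Step 4: error magnitude e = S_0/v_2 = S_0·∏_{j≠2}(α_2 − α_j) = 6·1 = 6 ≡ 6 (mod 11).
Step 5: correct position 2: c_2 = r_2 − e = 8 − 6 ≡ 2 (mod 11). Hence c = [7, 2, 6, 3, 5].
  Check: interpolating c through the α_i gives m(x) = 8 + 9·x (degree < 2) with m(α_i) = c_i for every i, so c is indeed a codeword.


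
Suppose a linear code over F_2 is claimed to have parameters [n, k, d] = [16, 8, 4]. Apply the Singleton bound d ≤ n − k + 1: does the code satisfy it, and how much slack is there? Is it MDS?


Singleton RHS = n − k + 1 = 9, slack = 5, bound satisfied, not MDS.

Singleton bound: d ≤ n − k + 1.
Here n = 16, k = 8, so n − k + 1 = 9.
Given d = 4, check d ≤ 9: YES.
Slack = (n − k + 1) − d = 5.
The code is NOT MDS (slack = 5 > 0).
Description: the claimed parameters are [16, 8, 4]_2; such a code would be non-MDS.


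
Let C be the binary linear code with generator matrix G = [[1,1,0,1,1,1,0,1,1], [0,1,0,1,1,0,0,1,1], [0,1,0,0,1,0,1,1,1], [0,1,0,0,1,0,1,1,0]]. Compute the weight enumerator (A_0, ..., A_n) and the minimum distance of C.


Weight distribution: A_0 = 1, A_1 = 1, A_2 = 2, A_3 = 2, A_4 = 3, A_5 = 3, A_6 = 2, A_7 = 2. Minimum distance d = 1.

Enumerate all 2^4 = 16 messages m ∈ F_2^4.
For each, compute codeword c = mG in F_2^9, then tally its weight.
  m = 0000 → c = 000000000, weight = 0.
  m = 1000 → c = 110111011, weight = 7.
  m = 0100 → c = 010110011, weight = 5.
  m = 1100 → c = 100001000, weight = 2.
  m = 0010 → c = 010010111, weight = 5.
  m = 1010 → c = 100101100, weight = 4.
  m = 0110 → c = 000100100, weight = 2.
  m = 1110 → c = 110011111, weight = 7.
  m = 0001 → c = 010010110, weight = 4.
  m = 1001 → c = 100101101, weight = 5.
  m = 0101 → c = 000100101, weight = 3.
  m = 1101 → c = 110011110, weight = 6.
  m = 0011 → c = 000000001, weight = 1.
  m = 1011 → c = 110111010, weight = 6.
  m = 0111 → c = 010110010, weight = 4.
  m = 1111 → c = 100001001, weight = 3.
Tally weights:
  weight 0: 1 codewords.
  weight 1: 1 codewords.
  weight 2: 2 codewords.
  weight 3: 2 codewords.
  weight 4: 3 codewords.
  weight 5: 3 codewords.
  weight 6: 2 codewords.
  weight 7: 2 codewords.
Minimum distance d = smallest w > 0 with A_w > 0 = 1.
Sanity: Σ A_w = 16 = 2^4 = 16 ✓.


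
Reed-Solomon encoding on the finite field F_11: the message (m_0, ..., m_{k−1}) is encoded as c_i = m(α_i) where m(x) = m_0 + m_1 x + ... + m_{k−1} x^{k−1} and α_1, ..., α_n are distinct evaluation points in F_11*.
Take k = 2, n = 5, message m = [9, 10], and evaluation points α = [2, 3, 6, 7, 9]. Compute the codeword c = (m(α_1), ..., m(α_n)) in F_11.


c = [7, 6, 3, 2, 0]

Message polynomial: m(x) = 9 + 10·x (mod 11).
For each evaluation point α_i, compute m(α_i) mod 11:
  α_1 = 2: Horner steps 10 → 7, so m(2) = 7.
  α_2 = 3: Horner steps 10 → 6, so m(3) = 6.
  α_3 = 6: Horner steps 10 → 3, so m(6) = 3.
  α_4 = 7: Horner steps 10 → 2, so m(7) = 2.
  α_5 = 9: Horner steps 10 → 0, so m(9) = 0.
Codeword c = [7, 6, 3, 2, 0] ∈ F_11^5.


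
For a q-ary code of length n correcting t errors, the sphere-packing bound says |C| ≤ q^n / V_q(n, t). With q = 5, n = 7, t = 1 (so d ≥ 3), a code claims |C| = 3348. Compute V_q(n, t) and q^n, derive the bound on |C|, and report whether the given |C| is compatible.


V_q(n, t) = 29, q^n = 78125, Hamming bound = 2693, |C| = 3348 > bound (violated).

Step 1: Compute V_q(n, t) = Σ_{j=0}^1 C(n, j) (q−1)^j.
  j = 0: C(7,0)·(4)^0 = 1·1 = 1.
  j = 1: C(7,1)·(4)^1 = 7·4 = 28.
  V_q(n, t) = 1 + 28 = 29.
Step 2: q^n = 5^7 = 78125.
Step 3: Hamming bound ⌊q^n / V_q(n,t)⌋ = ⌊78125/29⌋ = 2693.
Step 4: Compare |C| = 3348 to 2693: violated.
The claimed |C| lies above the Hamming bound, so no 5-ary code of length 7 with d ≥ 3 can have 3348 codewords.


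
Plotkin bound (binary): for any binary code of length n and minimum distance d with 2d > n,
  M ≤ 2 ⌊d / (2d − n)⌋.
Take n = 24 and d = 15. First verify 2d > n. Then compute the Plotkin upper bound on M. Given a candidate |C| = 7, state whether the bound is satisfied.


Plotkin bound M ≤ 4; given |C| = 7 > bound (violated).

Check applicability: 2d = 30, n = 24.
2d − n = 6 > 0, so Plotkin applies.
Compute d/(2d−n) = 15/6 ≈ 2.5000.
⌊d/(2d−n)⌋ = 2.
Plotkin bound: M ≤ 2·2 = 4.
Given |C| = 7, check: VIOLATED.
This |C| is above the Plotkin bound, so no binary code with n = 24, d = 15 and 7 codewords exists.


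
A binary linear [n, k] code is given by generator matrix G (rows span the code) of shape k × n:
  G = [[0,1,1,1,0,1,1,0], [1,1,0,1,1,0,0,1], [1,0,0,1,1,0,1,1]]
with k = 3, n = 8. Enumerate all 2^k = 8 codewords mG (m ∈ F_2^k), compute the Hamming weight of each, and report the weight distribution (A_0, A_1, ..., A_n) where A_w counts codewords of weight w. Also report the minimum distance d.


Weight distribution: A_0 = 1, A_2 = 1, A_3 = 1, A_5 = 3, A_6 = 2. Minimum distance d = 2.

Enumerate all 2^3 = 8 messages m ∈ F_2^3.
For each, compute codeword c = mG in F_2^8, then tally its weight.
  m = 000 → c = 00000000, weight = 0.
  m = 100 → c = 01110110, weight = 5.
  m = 010 → c = 11011001, weight = 5.
  m = 110 → c = 10101111, weight = 6.
  m = 001 → c = 10011011, weight = 5.
  m = 101 → c = 11101101, weight = 6.
  m = 011 → c = 01000010, weight = 2.
  m = 111 → c = 00110100, weight = 3.
Tally weights:
  weight 0: 1 codewords.
  weight 2: 1 codewords.
  weight 3: 1 codewords.
  weight 5: 3 codewords.
  weight 6: 2 codewords.
Minimum distance d = smallest w > 0 with A_w > 0 = 2.
Sanity: Σ A_w = 8 = 2^3 = 8 ✓.


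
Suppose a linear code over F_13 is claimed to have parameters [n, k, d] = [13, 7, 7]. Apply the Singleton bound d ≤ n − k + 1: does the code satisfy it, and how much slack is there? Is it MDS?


Singleton RHS = n − k + 1 = 7, slack = 0, bound satisfied, MDS.

Singleton bound: d ≤ n − k + 1.
Here n = 13, k = 7, so n − k + 1 = 7.
Given d = 7, check d ≤ 7: YES.
Slack = (n − k + 1) − d = 0.
The code is MDS (slack = 0).
Description: the claimed parameters are [13, 7, 7]_13; such a code would be MDS (meets Singleton bound).


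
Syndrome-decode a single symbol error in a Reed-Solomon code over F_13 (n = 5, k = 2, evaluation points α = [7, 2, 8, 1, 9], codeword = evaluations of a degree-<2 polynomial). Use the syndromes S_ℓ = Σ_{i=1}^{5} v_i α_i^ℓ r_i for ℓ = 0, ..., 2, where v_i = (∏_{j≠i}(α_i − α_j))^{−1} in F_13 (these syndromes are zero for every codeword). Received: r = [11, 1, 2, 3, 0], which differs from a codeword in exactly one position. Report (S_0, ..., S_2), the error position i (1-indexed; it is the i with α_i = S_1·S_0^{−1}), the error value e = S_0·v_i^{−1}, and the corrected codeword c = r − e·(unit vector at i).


S = (9, 11, 12), error at position 1, error magnitude e = 7, c = [4, 1, 2, 3, 0].

Step 1: column multipliers v_i = (∏_{j≠i}(α_i − α_j))^{−1} mod 13.
  i = 1 (α = 7): (7−2)(7−8)(7−1)(7−9) = 5·(−1)·6·(−2) = 60 ≡ 8, so v_1 = 8^{−1} = 5 (mod 13).
  i = 2 (α = 2): (2−7)(2−8)(2−1)(2−9) = (−5)·(−6)·1·(−7) = −210 ≡ 11, so v_2 = 11^{−1} = 6 (mod 13).
  i = 3 (α = 8): (8−7)(8−2)(8−1)(8−9) = 1·6·7·(−1) = −42 ≡ 10, so v_3 = 10^{−1} = 4 (mod 13).
  i = 4 (α = 1): (1−7)(1−2)(1−8)(1−9) = (−6)·(−1)·(−7)·(−8) = 336 ≡ 11, so v_4 = 11^{−1} = 6 (mod 13).
  i = 5 (α = 9): (9−7)(9−2)(9−8)(9−1) = 2·7·1·8 = 112 ≡ 8, so v_5 = 8^{−1} = 5 (mod 13).
  v = [5, 6, 4, 6, 5].
Step 2: syndromes of r = [11, 1, 2, 3, 0] (all sums mod 13).
  S_0 = Σ v_i r_i = 5·11 + 6·1 + 4·2 + 6·3 + 5·0 = 87 ≡ 9.
  S_1 = Σ v_i α_i r_i = 5·7·11 + 6·2·1 + 4·8·2 + 6·1·3 + 5·9·0 = 479 ≡ 11.
  α_i^2 mod 13 = [10, 4, 12, 1, 3].
  S_2 = Σ v_i α_i^2 r_i = 5·10·11 + 6·4·1 + 4·12·2 + 6·1·3 + 5·3·0 = 688 ≡ 12.
  S = (9, 11, 12) ≠ 0, so r is not a codeword (an error is present).
Step 3: locate the error. For a single error e at position i, S_ℓ = v_i·e·α_i^ℓ, so α_err = S_1/S_0.
  S_0^{−1} = 9^{−1} = 3 (mod 13), so α_err = 11·3 = 33 ≡ 7 = α_1. Error position i = 1.
  Consistency check: S_2/S_1 = 12·6 = 72 ≡ 7 = α_err ✓ (single-error assumption holds).
Step 4: error magnitude e = S_0/v_1 = S_0·∏_{j≠1}(α_1 − α_j) = 9·8 = 72 ≡ 7 (mod 13).
Step 5: correct position 1: c_1 = r_1 − e = 11 − 7 ≡ 4 (mod 13). Hence c = [4, 1, 2, 3, 0].
  Check: interpolating c through the α_i gives m(x) = 5 + 11·x (degree < 2) with m(α_i) = c_i for every i, so c is indeed a codeword.


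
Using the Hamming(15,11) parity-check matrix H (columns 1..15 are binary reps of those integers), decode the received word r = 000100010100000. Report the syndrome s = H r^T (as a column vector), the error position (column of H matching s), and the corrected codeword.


s = (0, 1, 1, 0)^T, error position = 6, corrected codeword c = 000101010100000

Compute s = H r^T mod 2 one row at a time:
  s_1 = 1 + 0 + 1 + 0 + 0 + 0 + 0 + 0 = 2 ≡ 0 (mod 2).
  s_2 = 1 + 0 + 0 + 0 + 0 + 0 + 0 + 0 = 1 ≡ 1 (mod 2).
  s_3 = 0 + 0 + 0 + 0 + 1 + 0 + 0 + 0 = 1 ≡ 1 (mod 2).
  s_4 = 0 + 0 + 0 + 0 + 0 + 0 + 0 + 0 = 0 ≡ 0 (mod 2).
s = (0, 1, 1, 0)^T — this equals column 6 of H (binary 0110), so error is at position 6.
Correct: flip bit 6 of r = 000100010100000 to get c = 000101010100000.


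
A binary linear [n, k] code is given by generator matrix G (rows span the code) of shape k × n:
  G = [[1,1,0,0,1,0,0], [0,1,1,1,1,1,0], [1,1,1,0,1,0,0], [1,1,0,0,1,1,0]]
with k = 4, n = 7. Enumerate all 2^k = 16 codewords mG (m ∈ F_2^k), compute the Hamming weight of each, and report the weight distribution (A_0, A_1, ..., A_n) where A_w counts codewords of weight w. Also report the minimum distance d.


Weight distribution: A_0 = 1, A_1 = 2, A_2 = 2, A_3 = 4, A_4 = 5, A_5 = 2. Minimum distance d = 1.

Enumerate all 2^4 = 16 messages m ∈ F_2^4.
For each, compute codeword c = mG in F_2^7, then tally its weight.
  m = 0000 → c = 0000000, weight = 0.
  m = 1000 → c = 1100100, weight = 3.
  m = 0100 → c = 0111110, weight = 5.
  m = 1100 → c = 1011010, weight = 4.
  m = 0010 → c = 1110100, weight = 4.
  m = 1010 → c = 0010000, weight = 1.
  m = 0110 → c = 1001010, weight = 3.
  m = 1110 → c = 0101110, weight = 4.
  m = 0001 → c = 1100110, weight = 4.
  m = 1001 → c = 0000010, weight = 1.
  m = 0101 → c = 1011000, weight = 3.
  m = 1101 → c = 0111100, weight = 4.
  m = 0011 → c = 0010010, weight = 2.
  m = 1011 → c = 1110110, weight = 5.
  m = 0111 → c = 0101100, weight = 3.
  m = 1111 → c = 1001000, weight = 2.
Tally weights:
  weight 0: 1 codewords.
  weight 1: 2 codewords.
  weight 2: 2 codewords.
  weight 3: 4 codewords.
  weight 4: 5 codewords.
  weight 5: 2 codewords.
Minimum distance d = smallest w > 0 with A_w > 0 = 1.
Sanity: Σ A_w = 16 = 2^4 = 16 ✓.


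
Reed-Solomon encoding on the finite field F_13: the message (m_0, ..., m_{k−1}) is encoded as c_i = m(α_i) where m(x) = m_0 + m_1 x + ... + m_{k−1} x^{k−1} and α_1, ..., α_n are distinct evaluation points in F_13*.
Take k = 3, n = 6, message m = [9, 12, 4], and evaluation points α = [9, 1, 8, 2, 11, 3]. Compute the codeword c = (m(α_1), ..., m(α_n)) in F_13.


c = [12, 12, 10, 10, 1, 3]

Message polynomial: m(x) = 9 + 12·x + 4·x^2 (mod 13).
For each evaluation point α_i, compute m(α_i) mod 13:
  α_1 = 9: Horner steps 4 → 9 → 12, so m(9) = 12.
  α_2 = 1: Horner steps 4 → 3 → 12, so m(1) = 12.
  α_3 = 8: Horner steps 4 → 5 → 10, so m(8) = 10.
  α_4 = 2: Horner steps 4 → 7 → 10, so m(2) = 10.
  α_5 = 11: Horner steps 4 → 4 → 1, so m(11) = 1.
  α_6 = 3: Horner steps 4 → 11 → 3, so m(3) = 3.
Codeword c = [12, 12, 10, 10, 1, 3] ∈ F_13^6.


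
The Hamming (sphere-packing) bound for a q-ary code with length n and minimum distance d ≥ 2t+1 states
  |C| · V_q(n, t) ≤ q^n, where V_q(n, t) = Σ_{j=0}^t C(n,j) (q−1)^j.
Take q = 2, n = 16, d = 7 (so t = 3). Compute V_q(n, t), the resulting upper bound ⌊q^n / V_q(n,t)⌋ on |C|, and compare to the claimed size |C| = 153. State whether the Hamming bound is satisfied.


V_q(n, t) = 697, q^n = 65536, Hamming bound = 94, |C| = 153 > bound (violated).

Step 1: Compute V_q(n, t) = Σ_{j=0}^3 C(n, j) (q−1)^j.
  j = 0: C(16,0)·(1)^0 = 1·1 = 1.
  j = 1: C(16,1)·(1)^1 = 16·1 = 16.
  j = 2: C(16,2)·(1)^2 = 120·1 = 120.
  j = 3: C(16,3)·(1)^3 = 560·1 = 560.
  V_q(n, t) = 1 + 16 + 120 + 560 = 697.
Step 2: q^n = 2^16 = 65536.
Step 3: Hamming bound ⌊q^n / V_q(n,t)⌋ = ⌊65536/697⌋ = 94.
Step 4: Compare |C| = 153 to 94: violated.
The claimed |C| lies above the Hamming bound, so no 2-ary code of length 16 with d ≥ 7 can have 153 codewords.


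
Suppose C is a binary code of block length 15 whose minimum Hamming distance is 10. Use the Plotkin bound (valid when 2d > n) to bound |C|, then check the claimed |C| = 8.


Plotkin bound M ≤ 4; given |C| = 8 > bound (violated).

Check applicability: 2d = 20, n = 15.
2d − n = 5 > 0, so Plotkin applies.
Compute d/(2d−n) = 10/5 ≈ 2.0000.
⌊d/(2d−n)⌋ = 2.
Plotkin bound: M ≤ 2·2 = 4.
Given |C| = 8, check: VIOLATED.
This |C| is above the Plotkin bound, so no binary code with n = 15, d = 10 and 8 codewords exists.


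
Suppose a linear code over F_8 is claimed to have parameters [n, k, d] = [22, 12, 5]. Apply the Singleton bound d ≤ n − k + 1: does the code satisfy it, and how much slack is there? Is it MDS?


Singleton RHS = n − k + 1 = 11, slack = 6, bound satisfied, not MDS.

Singleton bound: d ≤ n − k + 1.
Here n = 22, k = 12, so n − k + 1 = 11.
Given d = 5, check d ≤ 11: YES.
Slack = (n − k + 1) − d = 6.
The code is NOT MDS (slack = 6 > 0).
Description: the claimed parameters are [22, 12, 5]_8; such a code would be non-MDS.


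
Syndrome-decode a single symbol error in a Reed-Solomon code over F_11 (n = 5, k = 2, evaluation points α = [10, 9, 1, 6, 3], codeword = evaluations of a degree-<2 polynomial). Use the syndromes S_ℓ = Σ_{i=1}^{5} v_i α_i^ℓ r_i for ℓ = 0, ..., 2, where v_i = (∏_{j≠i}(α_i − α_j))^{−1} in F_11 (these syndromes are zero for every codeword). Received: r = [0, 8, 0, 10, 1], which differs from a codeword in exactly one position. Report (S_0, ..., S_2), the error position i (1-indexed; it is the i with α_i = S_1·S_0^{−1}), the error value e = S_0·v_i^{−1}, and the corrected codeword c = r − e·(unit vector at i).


S = (1, 1, 1), error at position 3, error magnitude e = 5, c = [0, 8, 6, 10, 1].

Step 1: column multipliers v_i = (∏_{j≠i}(α_i − α_j))^{−1} mod 11.
  i = 1 (α = 10): (10−9)(10−1)(10−6)(10−3) = 1·9·4·7 = 252 ≡ 10, so v_1 = 10^{−1} = 10 (mod 11).
  i = 2 (α = 9): (9−10)(9−1)(9−6)(9−3) = (−1)·8·3·6 = −144 ≡ 10, so v_2 = 10^{−1} = 10 (mod 11).
  i = 3 (α = 1): (1−10)(1−9)(1−6)(1−3) = (−9)·(−8)·(−5)·(−2) = 720 ≡ 5, so v_3 = 5^{−1} = 9 (mod 11).
  i = 4 (α = 6): (6−10)(6−9)(6−1)(6−3) = (−4)·(−3)·5·3 = 180 ≡ 4, so v_4 = 4^{−1} = 3 (mod 11).
  i = 5 (α = 3): (3−10)(3−9)(3−1)(3−6) = (−7)·(−6)·2·(−3) = −252 ≡ 1, so v_5 = 1^{−1} = 1 (mod 11).
  v = [10, 10, 9, 3, 1].
Step 2: syndromes of r = [0, 8, 0, 10, 1] (all sums mod 11).
  S_0 = Σ v_i r_i = 10·0 + 10·8 + 9·0 + 3·10 + 1·1 = 111 ≡ 1.
  S_1 = Σ v_i α_i r_i = 10·10·0 + 10·9·8 + 9·1·0 + 3·6·10 + 1·3·1 = 903 ≡ 1.
  α_i^2 mod 11 = [1, 4, 1, 3, 9].
  S_2 = Σ v_i α_i^2 r_i = 10·1·0 + 10·4·8 + 9·1·0 + 3·3·10 + 1·9·1 = 419 ≡ 1.
  S = (1, 1, 1) ≠ 0, so r is not a codeword (an error is present).
Step 3: locate the error. For a single error e at position i, S_ℓ = v_i·e·α_i^ℓ, so α_err = S_1/S_0.
  S_0^{−1} = 1^{−1} = 1 (mod 11), so α_err = 1·1 = 1 ≡ 1 = α_3. Error position i = 3.
  Consistency check: S_2/S_1 = 1·1 = 1 ≡ 1 = α_err ✓ (single-error assumption holds).
Step 4: error magnitude e = S_0/v_3 = S_0·∏_{j≠3}(α_3 − α_j) = 1·5 = 5 ≡ 5 (mod 11).
Step 5: correct position 3: c_3 = r_3 − e = 0 − 5 ≡ 6 (mod 11). Hence c = [0, 8, 6, 10, 1].
  Check: interpolating c through the α_i gives m(x) = 3 + 3·x (degree < 2) with m(α_i) = c_i for every i, so c is indeed a codeword.
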